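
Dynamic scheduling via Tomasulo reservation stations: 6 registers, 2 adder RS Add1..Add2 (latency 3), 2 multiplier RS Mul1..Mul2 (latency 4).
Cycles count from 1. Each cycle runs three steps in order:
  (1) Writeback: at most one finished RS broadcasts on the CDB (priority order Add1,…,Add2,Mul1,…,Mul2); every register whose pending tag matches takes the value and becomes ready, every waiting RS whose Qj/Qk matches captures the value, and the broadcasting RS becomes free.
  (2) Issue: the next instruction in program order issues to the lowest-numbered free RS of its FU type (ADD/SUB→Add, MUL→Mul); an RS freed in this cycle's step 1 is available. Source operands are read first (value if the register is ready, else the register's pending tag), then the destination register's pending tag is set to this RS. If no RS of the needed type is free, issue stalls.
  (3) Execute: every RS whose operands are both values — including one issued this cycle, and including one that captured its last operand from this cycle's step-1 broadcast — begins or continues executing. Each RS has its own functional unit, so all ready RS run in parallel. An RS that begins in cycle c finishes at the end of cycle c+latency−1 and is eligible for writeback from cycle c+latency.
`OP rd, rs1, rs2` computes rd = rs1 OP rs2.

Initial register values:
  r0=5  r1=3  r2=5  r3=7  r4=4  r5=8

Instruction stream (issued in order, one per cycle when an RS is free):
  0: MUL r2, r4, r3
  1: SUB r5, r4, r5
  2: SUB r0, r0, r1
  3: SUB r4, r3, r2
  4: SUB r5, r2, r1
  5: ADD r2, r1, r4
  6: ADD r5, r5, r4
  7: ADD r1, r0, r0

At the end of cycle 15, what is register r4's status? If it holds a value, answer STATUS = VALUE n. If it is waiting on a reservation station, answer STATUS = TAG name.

STATUS = VALUE -21

c1: issue MUL r2<-Mul1 | r0:5,r1:3,r2:Mul1,r3:7,r4:4,r5:8
c2: issue SUB r5<-Add1 | r0:5,r1:3,r2:Mul1,r3:7,r4:4,r5:Add1
c3: issue SUB r0<-Add2 | r0:Add2,r1:3,r2:Mul1,r3:7,r4:4,r5:Add1
c4: stall | r0:Add2,r1:3,r2:Mul1,r3:7,r4:4,r5:Add1
c5: CDB Add1=-4; issue SUB r4<-Add1 | r0:Add2,r1:3,r2:Mul1,r3:7,r4:Add1,r5:-4
c6: CDB Add2=2; issue SUB r5<-Add2 | r0:2,r1:3,r2:Mul1,r3:7,r4:Add1,r5:Add2
c7: CDB Mul1=28; stall | r0:2,r1:3,r2:28,r3:7,r4:Add1,r5:Add2
c8: stall | r0:2,r1:3,r2:28,r3:7,r4:Add1,r5:Add2
c9: stall | r0:2,r1:3,r2:28,r3:7,r4:Add1,r5:Add2
c10: CDB Add1=-21; issue ADD r2<-Add1 | r0:2,r1:3,r2:Add1,r3:7,r4:-21,r5:Add2
c11: CDB Add2=25; issue ADD r5<-Add2 | r0:2,r1:3,r2:Add1,r3:7,r4:-21,r5:Add2
c12: stall | r0:2,r1:3,r2:Add1,r3:7,r4:-21,r5:Add2
c13: CDB Add1=-18; issue ADD r1<-Add1 | r0:2,r1:Add1,r2:-18,r3:7,r4:-21,r5:Add2
c14: CDB Add2=4 | r0:2,r1:Add1,r2:-18,r3:7,r4:-21,r5:4
c15: - | r0:2,r1:Add1,r2:-18,r3:7,r4:-21,r5:4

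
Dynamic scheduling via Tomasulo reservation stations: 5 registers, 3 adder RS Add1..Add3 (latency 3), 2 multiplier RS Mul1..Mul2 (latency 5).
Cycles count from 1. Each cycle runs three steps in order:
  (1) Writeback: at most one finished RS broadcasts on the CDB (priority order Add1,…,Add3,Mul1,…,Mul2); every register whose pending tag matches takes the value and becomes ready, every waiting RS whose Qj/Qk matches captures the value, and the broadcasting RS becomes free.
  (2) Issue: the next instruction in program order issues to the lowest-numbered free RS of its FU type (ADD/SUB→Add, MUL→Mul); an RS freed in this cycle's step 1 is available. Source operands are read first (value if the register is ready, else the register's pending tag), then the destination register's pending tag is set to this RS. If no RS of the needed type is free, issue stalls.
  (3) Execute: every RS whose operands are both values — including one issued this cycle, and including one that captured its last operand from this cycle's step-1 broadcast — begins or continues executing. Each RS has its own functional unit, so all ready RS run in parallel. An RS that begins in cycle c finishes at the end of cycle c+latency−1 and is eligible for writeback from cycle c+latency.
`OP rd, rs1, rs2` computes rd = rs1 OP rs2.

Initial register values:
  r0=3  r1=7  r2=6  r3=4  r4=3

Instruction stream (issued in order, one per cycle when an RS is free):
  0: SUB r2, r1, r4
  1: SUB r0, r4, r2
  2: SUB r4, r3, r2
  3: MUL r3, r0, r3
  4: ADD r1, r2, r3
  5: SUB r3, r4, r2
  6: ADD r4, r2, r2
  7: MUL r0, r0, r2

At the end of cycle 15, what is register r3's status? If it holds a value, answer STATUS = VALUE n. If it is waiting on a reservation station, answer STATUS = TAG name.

STATUS = VALUE -4

c1: issue SUB r2<-Add1 | r0:3,r1:7,r2:Add1,r3:4,r4:3
c2: issue SUB r0<-Add2 | r0:Add2,r1:7,r2:Add1,r3:4,r4:3
c3: issue SUB r4<-Add3 | r0:Add2,r1:7,r2:Add1,r3:4,r4:Add3
c4: CDB Add1=4; issue MUL r3<-Mul1 | r0:Add2,r1:7,r2:4,r3:Mul1,r4:Add3
c5: issue ADD r1<-Add1 | r0:Add2,r1:Add1,r2:4,r3:Mul1,r4:Add3
c6: stall | r0:Add2,r1:Add1,r2:4,r3:Mul1,r4:Add3
c7: CDB Add2=-1; issue SUB r3<-Add2 | r0:-1,r1:Add1,r2:4,r3:Add2,r4:Add3
c8: CDB Add3=0; issue ADD r4<-Add3 | r0:-1,r1:Add1,r2:4,r3:Add2,r4:Add3
c9: issue MUL r0<-Mul2 | r0:Mul2,r1:Add1,r2:4,r3:Add2,r4:Add3
c10: - | r0:Mul2,r1:Add1,r2:4,r3:Add2,r4:Add3
c11: CDB Add2=-4 | r0:Mul2,r1:Add1,r2:4,r3:-4,r4:Add3
c12: CDB Add3=8 | r0:Mul2,r1:Add1,r2:4,r3:-4,r4:8
c13: CDB Mul1=-4 | r0:Mul2,r1:Add1,r2:4,r3:-4,r4:8
c14: CDB Mul2=-4 | r0:-4,r1:Add1,r2:4,r3:-4,r4:8
c15: - | r0:-4,r1:Add1,r2:4,r3:-4,r4:8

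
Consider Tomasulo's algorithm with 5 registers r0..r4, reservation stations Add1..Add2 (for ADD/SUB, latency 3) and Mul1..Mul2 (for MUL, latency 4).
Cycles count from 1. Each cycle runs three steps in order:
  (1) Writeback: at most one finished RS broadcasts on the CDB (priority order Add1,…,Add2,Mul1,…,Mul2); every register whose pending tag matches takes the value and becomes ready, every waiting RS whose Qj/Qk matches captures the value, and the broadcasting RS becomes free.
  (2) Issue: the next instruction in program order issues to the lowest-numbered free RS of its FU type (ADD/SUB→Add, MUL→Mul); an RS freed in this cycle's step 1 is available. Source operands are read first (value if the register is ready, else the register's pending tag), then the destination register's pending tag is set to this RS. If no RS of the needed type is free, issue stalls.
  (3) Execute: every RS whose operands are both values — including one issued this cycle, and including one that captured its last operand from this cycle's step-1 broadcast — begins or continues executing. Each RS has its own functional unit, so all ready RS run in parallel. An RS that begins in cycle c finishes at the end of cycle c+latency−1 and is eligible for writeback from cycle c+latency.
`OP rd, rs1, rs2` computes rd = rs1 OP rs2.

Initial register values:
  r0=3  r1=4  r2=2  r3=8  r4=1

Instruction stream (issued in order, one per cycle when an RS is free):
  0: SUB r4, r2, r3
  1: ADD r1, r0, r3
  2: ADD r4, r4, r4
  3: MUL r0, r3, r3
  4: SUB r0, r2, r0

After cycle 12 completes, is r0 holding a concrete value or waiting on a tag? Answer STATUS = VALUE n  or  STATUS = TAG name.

STATUS = VALUE -62

  c1: issue SUB r4<-Add1  regs: r0:3,r1:4,r2:2,r3:8,r4:Add1
  c2: issue ADD r1<-Add2  regs: r0:3,r1:Add2,r2:2,r3:8,r4:Add1
  c3: stall  regs: r0:3,r1:Add2,r2:2,r3:8,r4:Add1
  c4: CDB Add1=-6; issue ADD r4<-Add1  regs: r0:3,r1:Add2,r2:2,r3:8,r4:Add1
  c5: CDB Add2=11; issue MUL r0<-Mul1  regs: r0:Mul1,r1:11,r2:2,r3:8,r4:Add1
  c6: issue SUB r0<-Add2  regs: r0:Add2,r1:11,r2:2,r3:8,r4:Add1
  c7: CDB Add1=-12  regs: r0:Add2,r1:11,r2:2,r3:8,r4:-12
  c8: -  regs: r0:Add2,r1:11,r2:2,r3:8,r4:-12
  c9: CDB Mul1=64  regs: r0:Add2,r1:11,r2:2,r3:8,r4:-12
  c10: -  regs: r0:Add2,r1:11,r2:2,r3:8,r4:-12
  c11: -  regs: r0:Add2,r1:11,r2:2,r3:8,r4:-12
  c12: CDB Add2=-62  regs: r0:-62,r1:11,r2:2,r3:8,r4:-12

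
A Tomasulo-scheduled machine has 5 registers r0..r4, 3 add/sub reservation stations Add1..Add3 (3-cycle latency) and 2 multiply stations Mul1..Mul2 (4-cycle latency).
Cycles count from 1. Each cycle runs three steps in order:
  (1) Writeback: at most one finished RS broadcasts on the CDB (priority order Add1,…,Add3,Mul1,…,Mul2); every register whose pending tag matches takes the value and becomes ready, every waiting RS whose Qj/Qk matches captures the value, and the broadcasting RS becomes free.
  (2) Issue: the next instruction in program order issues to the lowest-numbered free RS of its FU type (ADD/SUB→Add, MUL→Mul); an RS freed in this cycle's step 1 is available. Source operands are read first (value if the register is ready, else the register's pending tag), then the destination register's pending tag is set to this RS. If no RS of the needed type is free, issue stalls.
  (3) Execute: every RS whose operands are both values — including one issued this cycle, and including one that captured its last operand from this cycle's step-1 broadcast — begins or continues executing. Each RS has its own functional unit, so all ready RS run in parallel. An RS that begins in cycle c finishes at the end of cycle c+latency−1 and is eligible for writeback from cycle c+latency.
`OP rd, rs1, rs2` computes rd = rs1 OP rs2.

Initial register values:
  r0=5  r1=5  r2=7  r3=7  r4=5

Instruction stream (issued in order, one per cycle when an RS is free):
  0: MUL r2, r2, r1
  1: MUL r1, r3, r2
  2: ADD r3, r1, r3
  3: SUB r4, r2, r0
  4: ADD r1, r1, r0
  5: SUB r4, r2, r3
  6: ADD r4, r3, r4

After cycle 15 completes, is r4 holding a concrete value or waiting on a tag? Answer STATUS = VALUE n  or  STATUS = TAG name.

STATUS = TAG Add1

c1: issue MUL r2<-Mul1 | r0:5,r1:5,r2:Mul1,r3:7,r4:5
c2: issue MUL r1<-Mul2 | r0:5,r1:Mul2,r2:Mul1,r3:7,r4:5
c3: issue ADD r3<-Add1 | r0:5,r1:Mul2,r2:Mul1,r3:Add1,r4:5
c4: issue SUB r4<-Add2 | r0:5,r1:Mul2,r2:Mul1,r3:Add1,r4:Add2
c5: CDB Mul1=35; issue ADD r1<-Add3 | r0:5,r1:Add3,r2:35,r3:Add1,r4:Add2
c6: stall | r0:5,r1:Add3,r2:35,r3:Add1,r4:Add2
c7: stall | r0:5,r1:Add3,r2:35,r3:Add1,r4:Add2
c8: CDB Add2=30; issue SUB r4<-Add2 | r0:5,r1:Add3,r2:35,r3:Add1,r4:Add2
c9: CDB Mul2=245; stall | r0:5,r1:Add3,r2:35,r3:Add1,r4:Add2
c10: stall | r0:5,r1:Add3,r2:35,r3:Add1,r4:Add2
c11: stall | r0:5,r1:Add3,r2:35,r3:Add1,r4:Add2
c12: CDB Add1=252; issue ADD r4<-Add1 | r0:5,r1:Add3,r2:35,r3:252,r4:Add1
c13: CDB Add3=250 | r0:5,r1:250,r2:35,r3:252,r4:Add1
c14: - | r0:5,r1:250,r2:35,r3:252,r4:Add1
c15: CDB Add2=-217 | r0:5,r1:250,r2:35,r3:252,r4:Add1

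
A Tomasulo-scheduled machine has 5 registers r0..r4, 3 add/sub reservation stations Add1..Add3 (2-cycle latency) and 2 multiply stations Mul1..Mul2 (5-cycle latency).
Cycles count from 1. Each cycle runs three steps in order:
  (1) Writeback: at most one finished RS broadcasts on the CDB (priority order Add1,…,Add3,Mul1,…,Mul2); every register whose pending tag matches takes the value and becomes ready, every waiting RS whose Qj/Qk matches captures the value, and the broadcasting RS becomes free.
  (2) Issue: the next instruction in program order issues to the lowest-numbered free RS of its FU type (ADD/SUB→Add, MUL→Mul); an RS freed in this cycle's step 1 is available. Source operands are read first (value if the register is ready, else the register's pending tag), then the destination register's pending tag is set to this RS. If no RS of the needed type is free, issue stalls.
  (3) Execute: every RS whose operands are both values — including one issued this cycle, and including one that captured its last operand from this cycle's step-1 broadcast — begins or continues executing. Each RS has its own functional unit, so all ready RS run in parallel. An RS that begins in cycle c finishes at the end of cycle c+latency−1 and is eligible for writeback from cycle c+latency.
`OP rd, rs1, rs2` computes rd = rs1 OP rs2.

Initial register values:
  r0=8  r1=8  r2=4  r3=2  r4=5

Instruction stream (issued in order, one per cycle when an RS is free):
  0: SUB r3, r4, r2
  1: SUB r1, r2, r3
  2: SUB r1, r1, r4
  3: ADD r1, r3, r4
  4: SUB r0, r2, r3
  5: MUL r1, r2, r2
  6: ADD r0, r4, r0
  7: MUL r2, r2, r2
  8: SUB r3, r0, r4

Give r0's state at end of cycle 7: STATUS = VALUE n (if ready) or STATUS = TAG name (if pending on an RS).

cycle 1: issue SUB r3<-Add1 // r0:8,r1:8,r2:4,r3:Add1,r4:5
cycle 2: issue SUB r1<-Add2 // r0:8,r1:Add2,r2:4,r3:Add1,r4:5
cycle 3: CDB Add1=1; issue SUB r1<-Add1 // r0:8,r1:Add1,r2:4,r3:1,r4:5
cycle 4: issue ADD r1<-Add3 // r0:8,r1:Add3,r2:4,r3:1,r4:5
cycle 5: CDB Add2=3; issue SUB r0<-Add2 // r0:Add2,r1:Add3,r2:4,r3:1,r4:5
cycle 6: CDB Add3=6; issue MUL r1<-Mul1 // r0:Add2,r1:Mul1,r2:4,r3:1,r4:5
cycle 7: CDB Add1=-2; issue ADD r0<-Add1 // r0:Add1,r1:Mul1,r2:4,r3:1,r4:5

STATUS = TAG Add1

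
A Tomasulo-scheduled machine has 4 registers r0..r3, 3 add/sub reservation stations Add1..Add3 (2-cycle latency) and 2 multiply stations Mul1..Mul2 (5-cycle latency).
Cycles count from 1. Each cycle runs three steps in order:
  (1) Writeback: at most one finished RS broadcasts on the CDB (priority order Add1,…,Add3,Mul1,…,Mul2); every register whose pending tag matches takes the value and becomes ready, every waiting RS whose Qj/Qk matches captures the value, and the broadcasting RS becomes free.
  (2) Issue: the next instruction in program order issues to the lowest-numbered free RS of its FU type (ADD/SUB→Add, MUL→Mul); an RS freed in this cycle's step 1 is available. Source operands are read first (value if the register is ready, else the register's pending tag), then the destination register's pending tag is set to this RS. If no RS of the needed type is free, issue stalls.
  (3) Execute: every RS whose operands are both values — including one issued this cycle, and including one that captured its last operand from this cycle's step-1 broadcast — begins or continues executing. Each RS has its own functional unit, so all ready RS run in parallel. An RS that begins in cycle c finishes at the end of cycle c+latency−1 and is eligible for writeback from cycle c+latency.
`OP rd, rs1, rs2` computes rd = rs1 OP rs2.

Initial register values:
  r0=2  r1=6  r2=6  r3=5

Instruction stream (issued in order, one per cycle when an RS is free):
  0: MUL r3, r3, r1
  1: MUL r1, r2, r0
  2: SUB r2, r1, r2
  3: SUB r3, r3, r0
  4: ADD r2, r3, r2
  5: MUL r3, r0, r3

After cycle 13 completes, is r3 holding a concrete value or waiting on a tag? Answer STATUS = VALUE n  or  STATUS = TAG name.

cycle 1: issue MUL r3<-Mul1 // r0:2,r1:6,r2:6,r3:Mul1
cycle 2: issue MUL r1<-Mul2 // r0:2,r1:Mul2,r2:6,r3:Mul1
cycle 3: issue SUB r2<-Add1 // r0:2,r1:Mul2,r2:Add1,r3:Mul1
cycle 4: issue SUB r3<-Add2 // r0:2,r1:Mul2,r2:Add1,r3:Add2
cycle 5: issue ADD r2<-Add3 // r0:2,r1:Mul2,r2:Add3,r3:Add2
cycle 6: CDB Mul1=30; issue MUL r3<-Mul1 // r0:2,r1:Mul2,r2:Add3,r3:Mul1
cycle 7: CDB Mul2=12 // r0:2,r1:12,r2:Add3,r3:Mul1
cycle 8: CDB Add2=28 // r0:2,r1:12,r2:Add3,r3:Mul1
cycle 9: CDB Add1=6 // r0:2,r1:12,r2:Add3,r3:Mul1
cycle 10: - // r0:2,r1:12,r2:Add3,r3:Mul1
cycle 11: CDB Add3=34 // r0:2,r1:12,r2:34,r3:Mul1
cycle 12: - // r0:2,r1:12,r2:34,r3:Mul1
cycle 13: CDB Mul1=56 // r0:2,r1:12,r2:34,r3:56

STATUS = VALUE 56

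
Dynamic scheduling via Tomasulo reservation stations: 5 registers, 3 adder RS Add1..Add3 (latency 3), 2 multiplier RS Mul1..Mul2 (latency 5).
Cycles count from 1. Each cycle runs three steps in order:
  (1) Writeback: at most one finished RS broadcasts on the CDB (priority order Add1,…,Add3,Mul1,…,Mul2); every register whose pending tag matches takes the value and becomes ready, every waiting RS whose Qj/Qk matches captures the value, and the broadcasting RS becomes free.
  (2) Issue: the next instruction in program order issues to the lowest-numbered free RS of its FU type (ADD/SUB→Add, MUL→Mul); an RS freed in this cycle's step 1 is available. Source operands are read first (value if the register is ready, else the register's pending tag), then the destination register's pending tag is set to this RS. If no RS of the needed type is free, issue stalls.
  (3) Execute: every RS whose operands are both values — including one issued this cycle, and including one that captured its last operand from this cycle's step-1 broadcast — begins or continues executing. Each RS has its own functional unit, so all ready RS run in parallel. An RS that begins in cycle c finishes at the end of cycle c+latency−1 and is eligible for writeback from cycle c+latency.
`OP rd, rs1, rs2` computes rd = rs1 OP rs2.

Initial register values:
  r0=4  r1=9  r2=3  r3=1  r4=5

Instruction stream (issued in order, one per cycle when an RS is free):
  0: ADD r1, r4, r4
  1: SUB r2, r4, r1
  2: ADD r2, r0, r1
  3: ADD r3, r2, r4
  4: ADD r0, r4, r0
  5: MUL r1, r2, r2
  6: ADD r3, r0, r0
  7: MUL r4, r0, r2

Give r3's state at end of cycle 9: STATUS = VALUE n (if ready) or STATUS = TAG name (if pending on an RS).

cycle 1: issue ADD r1<-Add1 // r0:4,r1:Add1,r2:3,r3:1,r4:5
cycle 2: issue SUB r2<-Add2 // r0:4,r1:Add1,r2:Add2,r3:1,r4:5
cycle 3: issue ADD r2<-Add3 // r0:4,r1:Add1,r2:Add3,r3:1,r4:5
cycle 4: CDB Add1=10; issue ADD r3<-Add1 // r0:4,r1:10,r2:Add3,r3:Add1,r4:5
cycle 5: stall // r0:4,r1:10,r2:Add3,r3:Add1,r4:5
cycle 6: stall // r0:4,r1:10,r2:Add3,r3:Add1,r4:5
cycle 7: CDB Add2=-5; issue ADD r0<-Add2 // r0:Add2,r1:10,r2:Add3,r3:Add1,r4:5
cycle 8: CDB Add3=14; issue MUL r1<-Mul1 // r0:Add2,r1:Mul1,r2:14,r3:Add1,r4:5
cycle 9: issue ADD r3<-Add3 // r0:Add2,r1:Mul1,r2:14,r3:Add3,r4:5

STATUS = TAG Add3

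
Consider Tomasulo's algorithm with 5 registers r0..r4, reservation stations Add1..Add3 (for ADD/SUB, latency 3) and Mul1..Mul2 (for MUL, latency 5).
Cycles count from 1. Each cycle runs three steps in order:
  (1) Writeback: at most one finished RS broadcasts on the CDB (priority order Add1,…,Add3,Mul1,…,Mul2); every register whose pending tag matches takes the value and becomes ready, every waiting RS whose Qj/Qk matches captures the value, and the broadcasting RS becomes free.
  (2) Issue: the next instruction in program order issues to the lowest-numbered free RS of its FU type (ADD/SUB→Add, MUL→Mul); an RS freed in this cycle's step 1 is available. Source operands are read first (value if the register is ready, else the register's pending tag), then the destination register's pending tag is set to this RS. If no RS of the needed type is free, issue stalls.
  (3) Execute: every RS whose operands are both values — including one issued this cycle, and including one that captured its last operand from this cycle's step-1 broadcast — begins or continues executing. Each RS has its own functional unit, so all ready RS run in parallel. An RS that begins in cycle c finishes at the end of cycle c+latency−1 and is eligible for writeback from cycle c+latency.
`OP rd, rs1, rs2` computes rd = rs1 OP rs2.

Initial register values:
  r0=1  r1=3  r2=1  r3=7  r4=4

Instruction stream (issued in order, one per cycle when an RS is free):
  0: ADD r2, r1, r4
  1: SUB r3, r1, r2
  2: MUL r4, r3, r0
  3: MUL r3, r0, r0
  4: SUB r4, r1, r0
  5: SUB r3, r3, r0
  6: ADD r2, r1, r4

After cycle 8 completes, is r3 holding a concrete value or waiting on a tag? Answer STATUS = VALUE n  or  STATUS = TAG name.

c1: issue ADD r2<-Add1 | r0:1,r1:3,r2:Add1,r3:7,r4:4
c2: issue SUB r3<-Add2 | r0:1,r1:3,r2:Add1,r3:Add2,r4:4
c3: issue MUL r4<-Mul1 | r0:1,r1:3,r2:Add1,r3:Add2,r4:Mul1
c4: CDB Add1=7; issue MUL r3<-Mul2 | r0:1,r1:3,r2:7,r3:Mul2,r4:Mul1
c5: issue SUB r4<-Add1 | r0:1,r1:3,r2:7,r3:Mul2,r4:Add1
c6: issue SUB r3<-Add3 | r0:1,r1:3,r2:7,r3:Add3,r4:Add1
c7: CDB Add2=-4; issue ADD r2<-Add2 | r0:1,r1:3,r2:Add2,r3:Add3,r4:Add1
c8: CDB Add1=2 | r0:1,r1:3,r2:Add2,r3:Add3,r4:2

STATUS = TAG Add3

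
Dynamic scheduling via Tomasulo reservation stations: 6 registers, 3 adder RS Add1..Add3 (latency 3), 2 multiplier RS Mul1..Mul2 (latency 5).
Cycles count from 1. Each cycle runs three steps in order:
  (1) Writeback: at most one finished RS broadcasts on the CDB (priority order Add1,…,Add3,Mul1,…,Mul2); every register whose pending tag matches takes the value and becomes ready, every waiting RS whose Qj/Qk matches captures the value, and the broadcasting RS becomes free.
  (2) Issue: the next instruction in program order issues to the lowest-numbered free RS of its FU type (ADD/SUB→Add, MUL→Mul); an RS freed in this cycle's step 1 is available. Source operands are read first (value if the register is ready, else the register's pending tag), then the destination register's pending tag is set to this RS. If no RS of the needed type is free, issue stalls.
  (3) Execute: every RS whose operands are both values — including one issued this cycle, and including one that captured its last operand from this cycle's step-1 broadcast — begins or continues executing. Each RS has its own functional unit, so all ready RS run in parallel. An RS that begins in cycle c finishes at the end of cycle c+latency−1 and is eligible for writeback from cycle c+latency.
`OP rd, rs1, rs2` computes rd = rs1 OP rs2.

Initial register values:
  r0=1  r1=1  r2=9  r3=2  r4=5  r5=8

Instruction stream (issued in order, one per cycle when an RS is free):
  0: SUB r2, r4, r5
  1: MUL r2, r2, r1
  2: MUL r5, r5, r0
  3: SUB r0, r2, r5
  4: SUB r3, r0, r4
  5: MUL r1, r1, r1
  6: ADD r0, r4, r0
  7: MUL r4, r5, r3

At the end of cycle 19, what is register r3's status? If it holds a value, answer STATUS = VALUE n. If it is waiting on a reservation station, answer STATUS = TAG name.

STATUS = VALUE -16

  c1: issue SUB r2<-Add1  regs: r0:1,r1:1,r2:Add1,r3:2,r4:5,r5:8
  c2: issue MUL r2<-Mul1  regs: r0:1,r1:1,r2:Mul1,r3:2,r4:5,r5:8
  c3: issue MUL r5<-Mul2  regs: r0:1,r1:1,r2:Mul1,r3:2,r4:5,r5:Mul2
  c4: CDB Add1=-3; issue SUB r0<-Add1  regs: r0:Add1,r1:1,r2:Mul1,r3:2,r4:5,r5:Mul2
  c5: issue SUB r3<-Add2  regs: r0:Add1,r1:1,r2:Mul1,r3:Add2,r4:5,r5:Mul2
  c6: stall  regs: r0:Add1,r1:1,r2:Mul1,r3:Add2,r4:5,r5:Mul2
  c7: stall  regs: r0:Add1,r1:1,r2:Mul1,r3:Add2,r4:5,r5:Mul2
  c8: CDB Mul2=8; issue MUL r1<-Mul2  regs: r0:Add1,r1:Mul2,r2:Mul1,r3:Add2,r4:5,r5:8
  c9: CDB Mul1=-3; issue ADD r0<-Add3  regs: r0:Add3,r1:Mul2,r2:-3,r3:Add2,r4:5,r5:8
  c10: issue MUL r4<-Mul1  regs: r0:Add3,r1:Mul2,r2:-3,r3:Add2,r4:Mul1,r5:8
  c11: -  regs: r0:Add3,r1:Mul2,r2:-3,r3:Add2,r4:Mul1,r5:8
  c12: CDB Add1=-11  regs: r0:Add3,r1:Mul2,r2:-3,r3:Add2,r4:Mul1,r5:8
  c13: CDB Mul2=1  regs: r0:Add3,r1:1,r2:-3,r3:Add2,r4:Mul1,r5:8
  c14: -  regs: r0:Add3,r1:1,r2:-3,r3:Add2,r4:Mul1,r5:8
  c15: CDB Add2=-16  regs: r0:Add3,r1:1,r2:-3,r3:-16,r4:Mul1,r5:8
  c16: CDB Add3=-6  regs: r0:-6,r1:1,r2:-3,r3:-16,r4:Mul1,r5:8
  c17: -  regs: r0:-6,r1:1,r2:-3,r3:-16,r4:Mul1,r5:8
  c18: -  regs: r0:-6,r1:1,r2:-3,r3:-16,r4:Mul1,r5:8
  c19: -  regs: r0:-6,r1:1,r2:-3,r3:-16,r4:Mul1,r5:8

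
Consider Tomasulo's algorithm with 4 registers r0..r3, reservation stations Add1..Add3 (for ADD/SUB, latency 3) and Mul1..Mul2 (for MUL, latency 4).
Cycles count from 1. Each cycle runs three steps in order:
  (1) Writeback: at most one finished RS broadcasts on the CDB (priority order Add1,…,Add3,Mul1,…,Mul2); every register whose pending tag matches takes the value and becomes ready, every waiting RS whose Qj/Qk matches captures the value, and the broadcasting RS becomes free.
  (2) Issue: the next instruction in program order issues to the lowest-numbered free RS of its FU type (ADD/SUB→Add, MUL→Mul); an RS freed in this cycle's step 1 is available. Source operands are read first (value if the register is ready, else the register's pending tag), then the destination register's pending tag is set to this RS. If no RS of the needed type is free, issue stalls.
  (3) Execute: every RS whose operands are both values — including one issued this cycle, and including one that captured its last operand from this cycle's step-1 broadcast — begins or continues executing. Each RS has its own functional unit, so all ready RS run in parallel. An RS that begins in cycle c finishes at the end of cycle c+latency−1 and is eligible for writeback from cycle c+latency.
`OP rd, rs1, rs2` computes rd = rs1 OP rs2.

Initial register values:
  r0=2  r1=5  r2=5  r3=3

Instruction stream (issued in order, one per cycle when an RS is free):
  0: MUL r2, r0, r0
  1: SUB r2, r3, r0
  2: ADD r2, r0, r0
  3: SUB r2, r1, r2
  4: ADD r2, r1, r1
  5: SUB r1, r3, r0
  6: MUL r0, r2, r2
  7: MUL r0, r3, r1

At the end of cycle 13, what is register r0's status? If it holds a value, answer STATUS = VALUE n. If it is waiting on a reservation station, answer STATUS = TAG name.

STATUS = VALUE 3

cycle 1: issue MUL r2<-Mul1 // r0:2,r1:5,r2:Mul1,r3:3
cycle 2: issue SUB r2<-Add1 // r0:2,r1:5,r2:Add1,r3:3
cycle 3: issue ADD r2<-Add2 // r0:2,r1:5,r2:Add2,r3:3
cycle 4: issue SUB r2<-Add3 // r0:2,r1:5,r2:Add3,r3:3
cycle 5: CDB Add1=1; issue ADD r2<-Add1 // r0:2,r1:5,r2:Add1,r3:3
cycle 6: CDB Add2=4; issue SUB r1<-Add2 // r0:2,r1:Add2,r2:Add1,r3:3
cycle 7: CDB Mul1=4; issue MUL r0<-Mul1 // r0:Mul1,r1:Add2,r2:Add1,r3:3
cycle 8: CDB Add1=10; issue MUL r0<-Mul2 // r0:Mul2,r1:Add2,r2:10,r3:3
cycle 9: CDB Add2=1 // r0:Mul2,r1:1,r2:10,r3:3
cycle 10: CDB Add3=1 // r0:Mul2,r1:1,r2:10,r3:3
cycle 11: - // r0:Mul2,r1:1,r2:10,r3:3
cycle 12: CDB Mul1=100 // r0:Mul2,r1:1,r2:10,r3:3
cycle 13: CDB Mul2=3 // r0:3,r1:1,r2:10,r3:3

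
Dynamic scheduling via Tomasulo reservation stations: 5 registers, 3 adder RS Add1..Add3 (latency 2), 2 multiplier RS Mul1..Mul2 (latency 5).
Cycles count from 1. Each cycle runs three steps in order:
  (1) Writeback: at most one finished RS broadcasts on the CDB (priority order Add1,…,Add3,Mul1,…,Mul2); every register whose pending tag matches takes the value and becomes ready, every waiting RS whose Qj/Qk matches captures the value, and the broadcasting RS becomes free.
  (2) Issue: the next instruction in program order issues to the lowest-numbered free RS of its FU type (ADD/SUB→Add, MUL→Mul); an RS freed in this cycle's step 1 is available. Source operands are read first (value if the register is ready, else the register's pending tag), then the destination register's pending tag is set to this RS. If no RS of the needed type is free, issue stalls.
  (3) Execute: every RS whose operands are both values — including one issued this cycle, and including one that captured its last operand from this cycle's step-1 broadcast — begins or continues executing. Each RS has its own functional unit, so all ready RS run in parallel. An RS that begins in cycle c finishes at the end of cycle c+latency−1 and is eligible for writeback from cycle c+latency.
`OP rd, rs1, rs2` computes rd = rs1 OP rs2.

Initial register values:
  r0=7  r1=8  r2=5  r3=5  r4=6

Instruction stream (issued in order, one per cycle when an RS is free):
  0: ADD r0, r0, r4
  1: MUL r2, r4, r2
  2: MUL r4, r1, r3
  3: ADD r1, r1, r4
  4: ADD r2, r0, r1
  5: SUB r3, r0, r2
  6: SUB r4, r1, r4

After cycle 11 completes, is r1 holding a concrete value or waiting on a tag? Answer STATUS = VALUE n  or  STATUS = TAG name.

STATUS = VALUE 48

c1: issue ADD r0<-Add1 | r0:Add1,r1:8,r2:5,r3:5,r4:6
c2: issue MUL r2<-Mul1 | r0:Add1,r1:8,r2:Mul1,r3:5,r4:6
c3: CDB Add1=13; issue MUL r4<-Mul2 | r0:13,r1:8,r2:Mul1,r3:5,r4:Mul2
c4: issue ADD r1<-Add1 | r0:13,r1:Add1,r2:Mul1,r3:5,r4:Mul2
c5: issue ADD r2<-Add2 | r0:13,r1:Add1,r2:Add2,r3:5,r4:Mul2
c6: issue SUB r3<-Add3 | r0:13,r1:Add1,r2:Add2,r3:Add3,r4:Mul2
c7: CDB Mul1=30; stall | r0:13,r1:Add1,r2:Add2,r3:Add3,r4:Mul2
c8: CDB Mul2=40; stall | r0:13,r1:Add1,r2:Add2,r3:Add3,r4:40
c9: stall | r0:13,r1:Add1,r2:Add2,r3:Add3,r4:40
c10: CDB Add1=48; issue SUB r4<-Add1 | r0:13,r1:48,r2:Add2,r3:Add3,r4:Add1
c11: - | r0:13,r1:48,r2:Add2,r3:Add3,r4:Add1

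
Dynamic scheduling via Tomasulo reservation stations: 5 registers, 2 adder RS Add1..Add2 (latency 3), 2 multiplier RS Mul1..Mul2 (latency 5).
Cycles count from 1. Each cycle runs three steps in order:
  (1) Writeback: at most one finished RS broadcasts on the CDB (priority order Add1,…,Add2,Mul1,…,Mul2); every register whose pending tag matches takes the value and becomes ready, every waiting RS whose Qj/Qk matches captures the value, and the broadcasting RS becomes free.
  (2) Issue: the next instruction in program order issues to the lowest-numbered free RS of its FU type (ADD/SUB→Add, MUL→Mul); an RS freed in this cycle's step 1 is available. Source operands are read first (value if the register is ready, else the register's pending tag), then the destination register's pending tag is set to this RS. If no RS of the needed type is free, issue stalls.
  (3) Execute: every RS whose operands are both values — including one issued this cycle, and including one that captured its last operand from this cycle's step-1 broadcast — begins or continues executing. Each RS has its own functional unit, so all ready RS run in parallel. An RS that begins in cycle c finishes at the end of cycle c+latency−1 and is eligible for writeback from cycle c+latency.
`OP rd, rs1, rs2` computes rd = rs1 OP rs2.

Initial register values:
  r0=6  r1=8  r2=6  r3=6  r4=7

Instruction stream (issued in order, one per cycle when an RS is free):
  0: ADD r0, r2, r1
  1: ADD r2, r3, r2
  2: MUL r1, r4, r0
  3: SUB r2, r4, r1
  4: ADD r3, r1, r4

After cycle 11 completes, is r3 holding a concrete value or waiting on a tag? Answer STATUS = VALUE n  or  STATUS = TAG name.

STATUS = TAG Add2

cycle 1: issue ADD r0<-Add1 // r0:Add1,r1:8,r2:6,r3:6,r4:7
cycle 2: issue ADD r2<-Add2 // r0:Add1,r1:8,r2:Add2,r3:6,r4:7
cycle 3: issue MUL r1<-Mul1 // r0:Add1,r1:Mul1,r2:Add2,r3:6,r4:7
cycle 4: CDB Add1=14; issue SUB r2<-Add1 // r0:14,r1:Mul1,r2:Add1,r3:6,r4:7
cycle 5: CDB Add2=12; issue ADD r3<-Add2 // r0:14,r1:Mul1,r2:Add1,r3:Add2,r4:7
cycle 6: - // r0:14,r1:Mul1,r2:Add1,r3:Add2,r4:7
cycle 7: - // r0:14,r1:Mul1,r2:Add1,r3:Add2,r4:7
cycle 8: - // r0:14,r1:Mul1,r2:Add1,r3:Add2,r4:7
cycle 9: CDB Mul1=98 // r0:14,r1:98,r2:Add1,r3:Add2,r4:7
cycle 10: - // r0:14,r1:98,r2:Add1,r3:Add2,r4:7
cycle 11: - // r0:14,r1:98,r2:Add1,r3:Add2,r4:7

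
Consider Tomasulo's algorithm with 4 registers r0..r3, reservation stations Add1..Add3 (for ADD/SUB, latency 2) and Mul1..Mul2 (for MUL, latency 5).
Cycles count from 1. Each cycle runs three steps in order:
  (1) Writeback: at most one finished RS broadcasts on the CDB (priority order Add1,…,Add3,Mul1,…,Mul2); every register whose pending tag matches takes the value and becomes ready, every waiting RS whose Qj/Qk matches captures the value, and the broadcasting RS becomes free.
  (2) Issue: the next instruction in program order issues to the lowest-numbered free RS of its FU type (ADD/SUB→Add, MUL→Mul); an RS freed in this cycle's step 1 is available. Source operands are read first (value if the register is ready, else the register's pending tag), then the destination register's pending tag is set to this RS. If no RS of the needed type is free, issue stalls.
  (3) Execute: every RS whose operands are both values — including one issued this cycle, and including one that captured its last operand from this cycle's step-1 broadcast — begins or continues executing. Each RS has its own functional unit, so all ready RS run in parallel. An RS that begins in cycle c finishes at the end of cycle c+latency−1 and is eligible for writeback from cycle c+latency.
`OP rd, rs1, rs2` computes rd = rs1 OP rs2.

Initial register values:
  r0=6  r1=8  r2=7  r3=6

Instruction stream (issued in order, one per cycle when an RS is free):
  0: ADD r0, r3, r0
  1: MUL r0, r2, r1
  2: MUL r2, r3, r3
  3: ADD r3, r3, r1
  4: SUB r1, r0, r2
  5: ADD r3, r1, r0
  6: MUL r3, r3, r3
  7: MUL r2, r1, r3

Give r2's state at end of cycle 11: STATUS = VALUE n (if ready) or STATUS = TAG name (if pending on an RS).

c1: issue ADD r0<-Add1 | r0:Add1,r1:8,r2:7,r3:6
c2: issue MUL r0<-Mul1 | r0:Mul1,r1:8,r2:7,r3:6
c3: CDB Add1=12; issue MUL r2<-Mul2 | r0:Mul1,r1:8,r2:Mul2,r3:6
c4: issue ADD r3<-Add1 | r0:Mul1,r1:8,r2:Mul2,r3:Add1
c5: issue SUB r1<-Add2 | r0:Mul1,r1:Add2,r2:Mul2,r3:Add1
c6: CDB Add1=14; issue ADD r3<-Add1 | r0:Mul1,r1:Add2,r2:Mul2,r3:Add1
c7: CDB Mul1=56; issue MUL r3<-Mul1 | r0:56,r1:Add2,r2:Mul2,r3:Mul1
c8: CDB Mul2=36; issue MUL r2<-Mul2 | r0:56,r1:Add2,r2:Mul2,r3:Mul1
c9: - | r0:56,r1:Add2,r2:Mul2,r3:Mul1
c10: CDB Add2=20 | r0:56,r1:20,r2:Mul2,r3:Mul1
c11: - | r0:56,r1:20,r2:Mul2,r3:Mul1

STATUS = TAG Mul2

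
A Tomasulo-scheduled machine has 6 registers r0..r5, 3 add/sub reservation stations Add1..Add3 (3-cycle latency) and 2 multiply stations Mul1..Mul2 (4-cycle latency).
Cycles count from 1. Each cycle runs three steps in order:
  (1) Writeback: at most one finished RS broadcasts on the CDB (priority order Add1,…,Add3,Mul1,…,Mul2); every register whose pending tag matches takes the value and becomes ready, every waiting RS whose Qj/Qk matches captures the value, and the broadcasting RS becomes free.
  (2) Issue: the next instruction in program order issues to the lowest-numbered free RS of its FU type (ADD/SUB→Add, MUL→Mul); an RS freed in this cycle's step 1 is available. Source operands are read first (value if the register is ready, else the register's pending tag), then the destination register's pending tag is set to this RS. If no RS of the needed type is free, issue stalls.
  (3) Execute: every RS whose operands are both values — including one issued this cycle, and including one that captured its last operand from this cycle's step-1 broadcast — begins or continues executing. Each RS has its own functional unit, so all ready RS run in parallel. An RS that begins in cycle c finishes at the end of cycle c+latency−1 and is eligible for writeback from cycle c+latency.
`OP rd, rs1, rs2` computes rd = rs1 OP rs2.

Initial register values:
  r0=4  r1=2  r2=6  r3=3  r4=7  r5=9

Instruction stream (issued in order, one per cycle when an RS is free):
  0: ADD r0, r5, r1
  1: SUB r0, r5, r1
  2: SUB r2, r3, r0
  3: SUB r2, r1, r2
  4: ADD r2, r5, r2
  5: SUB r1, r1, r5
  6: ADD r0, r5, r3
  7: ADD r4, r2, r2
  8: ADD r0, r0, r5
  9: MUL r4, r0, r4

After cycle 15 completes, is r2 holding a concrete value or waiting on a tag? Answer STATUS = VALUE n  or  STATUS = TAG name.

STATUS = VALUE 15

cycle 1: issue ADD r0<-Add1 // r0:Add1,r1:2,r2:6,r3:3,r4:7,r5:9
cycle 2: issue SUB r0<-Add2 // r0:Add2,r1:2,r2:6,r3:3,r4:7,r5:9
cycle 3: issue SUB r2<-Add3 // r0:Add2,r1:2,r2:Add3,r3:3,r4:7,r5:9
cycle 4: CDB Add1=11; issue SUB r2<-Add1 // r0:Add2,r1:2,r2:Add1,r3:3,r4:7,r5:9
cycle 5: CDB Add2=7; issue ADD r2<-Add2 // r0:7,r1:2,r2:Add2,r3:3,r4:7,r5:9
cycle 6: stall // r0:7,r1:2,r2:Add2,r3:3,r4:7,r5:9
cycle 7: stall // r0:7,r1:2,r2:Add2,r3:3,r4:7,r5:9
cycle 8: CDB Add3=-4; issue SUB r1<-Add3 // r0:7,r1:Add3,r2:Add2,r3:3,r4:7,r5:9
cycle 9: stall // r0:7,r1:Add3,r2:Add2,r3:3,r4:7,r5:9
cycle 10: stall // r0:7,r1:Add3,r2:Add2,r3:3,r4:7,r5:9
cycle 11: CDB Add1=6; issue ADD r0<-Add1 // r0:Add1,r1:Add3,r2:Add2,r3:3,r4:7,r5:9
cycle 12: CDB Add3=-7; issue ADD r4<-Add3 // r0:Add1,r1:-7,r2:Add2,r3:3,r4:Add3,r5:9
cycle 13: stall // r0:Add1,r1:-7,r2:Add2,r3:3,r4:Add3,r5:9
cycle 14: CDB Add1=12; issue ADD r0<-Add1 // r0:Add1,r1:-7,r2:Add2,r3:3,r4:Add3,r5:9
cycle 15: CDB Add2=15; issue MUL r4<-Mul1 // r0:Add1,r1:-7,r2:15,r3:3,r4:Mul1,r5:9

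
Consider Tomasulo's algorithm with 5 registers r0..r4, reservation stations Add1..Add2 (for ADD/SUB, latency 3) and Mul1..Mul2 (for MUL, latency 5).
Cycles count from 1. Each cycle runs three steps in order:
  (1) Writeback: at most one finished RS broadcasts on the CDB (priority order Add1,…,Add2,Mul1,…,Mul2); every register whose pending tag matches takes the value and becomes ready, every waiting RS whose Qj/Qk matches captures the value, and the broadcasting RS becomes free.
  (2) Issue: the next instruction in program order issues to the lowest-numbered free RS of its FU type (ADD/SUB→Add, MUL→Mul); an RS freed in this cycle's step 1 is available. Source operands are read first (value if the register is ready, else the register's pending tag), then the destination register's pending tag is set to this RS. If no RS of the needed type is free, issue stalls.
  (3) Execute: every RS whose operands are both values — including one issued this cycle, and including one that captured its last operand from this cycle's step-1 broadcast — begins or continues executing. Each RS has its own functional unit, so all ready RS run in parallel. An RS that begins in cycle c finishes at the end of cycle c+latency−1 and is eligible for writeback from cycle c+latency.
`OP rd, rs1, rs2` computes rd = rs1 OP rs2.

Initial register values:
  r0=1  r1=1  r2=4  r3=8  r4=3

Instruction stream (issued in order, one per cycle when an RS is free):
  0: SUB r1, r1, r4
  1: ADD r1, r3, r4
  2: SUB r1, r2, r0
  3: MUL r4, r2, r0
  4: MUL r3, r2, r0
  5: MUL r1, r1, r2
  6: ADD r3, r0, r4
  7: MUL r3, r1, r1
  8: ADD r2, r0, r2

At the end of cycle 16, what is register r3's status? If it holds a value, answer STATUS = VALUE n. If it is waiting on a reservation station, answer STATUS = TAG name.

cycle 1: issue SUB r1<-Add1 // r0:1,r1:Add1,r2:4,r3:8,r4:3
cycle 2: issue ADD r1<-Add2 // r0:1,r1:Add2,r2:4,r3:8,r4:3
cycle 3: stall // r0:1,r1:Add2,r2:4,r3:8,r4:3
cycle 4: CDB Add1=-2; issue SUB r1<-Add1 // r0:1,r1:Add1,r2:4,r3:8,r4:3
cycle 5: CDB Add2=11; issue MUL r4<-Mul1 // r0:1,r1:Add1,r2:4,r3:8,r4:Mul1
cycle 6: issue MUL r3<-Mul2 // r0:1,r1:Add1,r2:4,r3:Mul2,r4:Mul1
cycle 7: CDB Add1=3; stall // r0:1,r1:3,r2:4,r3:Mul2,r4:Mul1
cycle 8: stall // r0:1,r1:3,r2:4,r3:Mul2,r4:Mul1
cycle 9: stall // r0:1,r1:3,r2:4,r3:Mul2,r4:Mul1
cycle 10: CDB Mul1=4; issue MUL r1<-Mul1 // r0:1,r1:Mul1,r2:4,r3:Mul2,r4:4
cycle 11: CDB Mul2=4; issue ADD r3<-Add1 // r0:1,r1:Mul1,r2:4,r3:Add1,r4:4
cycle 12: issue MUL r3<-Mul2 // r0:1,r1:Mul1,r2:4,r3:Mul2,r4:4
cycle 13: issue ADD r2<-Add2 // r0:1,r1:Mul1,r2:Add2,r3:Mul2,r4:4
cycle 14: CDB Add1=5 // r0:1,r1:Mul1,r2:Add2,r3:Mul2,r4:4
cycle 15: CDB Mul1=12 // r0:1,r1:12,r2:Add2,r3:Mul2,r4:4
cycle 16: CDB Add2=5 // r0:1,r1:12,r2:5,r3:Mul2,r4:4

STATUS = TAG Mul2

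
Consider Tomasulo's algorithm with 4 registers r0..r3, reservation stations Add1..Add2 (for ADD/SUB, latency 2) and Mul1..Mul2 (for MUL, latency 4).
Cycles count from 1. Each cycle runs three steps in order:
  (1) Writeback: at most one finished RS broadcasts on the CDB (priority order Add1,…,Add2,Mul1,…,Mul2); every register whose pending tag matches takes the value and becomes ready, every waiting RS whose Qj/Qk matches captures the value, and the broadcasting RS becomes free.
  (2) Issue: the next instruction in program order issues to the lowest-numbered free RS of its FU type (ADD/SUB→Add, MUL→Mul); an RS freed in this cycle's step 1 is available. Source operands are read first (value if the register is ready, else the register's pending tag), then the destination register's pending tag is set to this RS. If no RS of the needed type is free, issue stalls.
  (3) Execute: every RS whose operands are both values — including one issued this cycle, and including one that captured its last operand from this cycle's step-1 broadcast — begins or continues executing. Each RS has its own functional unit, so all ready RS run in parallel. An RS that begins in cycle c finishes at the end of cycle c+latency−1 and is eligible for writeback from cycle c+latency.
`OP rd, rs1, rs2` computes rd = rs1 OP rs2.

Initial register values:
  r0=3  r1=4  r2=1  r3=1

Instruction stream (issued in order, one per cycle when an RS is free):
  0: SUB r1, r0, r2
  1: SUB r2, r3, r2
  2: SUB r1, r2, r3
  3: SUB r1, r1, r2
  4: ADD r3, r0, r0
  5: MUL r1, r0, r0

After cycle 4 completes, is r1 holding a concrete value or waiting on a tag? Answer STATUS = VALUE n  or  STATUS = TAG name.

cycle 1: issue SUB r1<-Add1 // r0:3,r1:Add1,r2:1,r3:1
cycle 2: issue SUB r2<-Add2 // r0:3,r1:Add1,r2:Add2,r3:1
cycle 3: CDB Add1=2; issue SUB r1<-Add1 // r0:3,r1:Add1,r2:Add2,r3:1
cycle 4: CDB Add2=0; issue SUB r1<-Add2 // r0:3,r1:Add2,r2:0,r3:1

STATUS = TAG Add2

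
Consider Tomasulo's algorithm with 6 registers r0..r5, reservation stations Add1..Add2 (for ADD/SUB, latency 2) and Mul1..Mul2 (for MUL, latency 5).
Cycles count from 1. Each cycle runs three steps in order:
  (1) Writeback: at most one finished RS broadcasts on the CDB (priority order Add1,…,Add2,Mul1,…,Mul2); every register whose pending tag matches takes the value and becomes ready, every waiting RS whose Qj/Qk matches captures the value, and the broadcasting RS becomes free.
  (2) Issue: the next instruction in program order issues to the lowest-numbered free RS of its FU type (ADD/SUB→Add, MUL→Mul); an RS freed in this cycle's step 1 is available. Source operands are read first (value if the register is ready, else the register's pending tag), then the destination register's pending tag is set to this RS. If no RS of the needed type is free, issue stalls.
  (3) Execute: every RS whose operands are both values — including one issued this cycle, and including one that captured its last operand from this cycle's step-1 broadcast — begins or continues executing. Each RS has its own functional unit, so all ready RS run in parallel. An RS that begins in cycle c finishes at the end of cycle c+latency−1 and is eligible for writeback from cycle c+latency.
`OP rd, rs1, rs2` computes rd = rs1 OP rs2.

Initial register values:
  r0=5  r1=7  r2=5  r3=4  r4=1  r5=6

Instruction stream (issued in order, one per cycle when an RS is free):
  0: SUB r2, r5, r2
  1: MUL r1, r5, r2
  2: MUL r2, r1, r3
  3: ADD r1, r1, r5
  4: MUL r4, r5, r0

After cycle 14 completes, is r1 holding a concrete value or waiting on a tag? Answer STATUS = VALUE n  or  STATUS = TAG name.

c1: issue SUB r2<-Add1 | r0:5,r1:7,r2:Add1,r3:4,r4:1,r5:6
c2: issue MUL r1<-Mul1 | r0:5,r1:Mul1,r2:Add1,r3:4,r4:1,r5:6
c3: CDB Add1=1; issue MUL r2<-Mul2 | r0:5,r1:Mul1,r2:Mul2,r3:4,r4:1,r5:6
c4: issue ADD r1<-Add1 | r0:5,r1:Add1,r2:Mul2,r3:4,r4:1,r5:6
c5: stall | r0:5,r1:Add1,r2:Mul2,r3:4,r4:1,r5:6
c6: stall | r0:5,r1:Add1,r2:Mul2,r3:4,r4:1,r5:6
c7: stall | r0:5,r1:Add1,r2:Mul2,r3:4,r4:1,r5:6
c8: CDB Mul1=6; issue MUL r4<-Mul1 | r0:5,r1:Add1,r2:Mul2,r3:4,r4:Mul1,r5:6
c9: - | r0:5,r1:Add1,r2:Mul2,r3:4,r4:Mul1,r5:6
c10: CDB Add1=12 | r0:5,r1:12,r2:Mul2,r3:4,r4:Mul1,r5:6
c11: - | r0:5,r1:12,r2:Mul2,r3:4,r4:Mul1,r5:6
c12: - | r0:5,r1:12,r2:Mul2,r3:4,r4:Mul1,r5:6
c13: CDB Mul1=30 | r0:5,r1:12,r2:Mul2,r3:4,r4:30,r5:6
c14: CDB Mul2=24 | r0:5,r1:12,r2:24,r3:4,r4:30,r5:6

STATUS = VALUE 12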